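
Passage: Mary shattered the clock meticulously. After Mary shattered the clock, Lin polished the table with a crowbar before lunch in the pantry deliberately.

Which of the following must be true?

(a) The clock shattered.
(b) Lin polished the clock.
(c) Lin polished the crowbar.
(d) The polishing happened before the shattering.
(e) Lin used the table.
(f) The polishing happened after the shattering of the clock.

(a), (f)

(a) Entailed — 'Mary shattered the clock' is causative; it entails the inchoative 'the clock shattered'.
(b) Not entailed — Lin polished the table, not the clock; the clock belongs to the shattering event.
(c) Not entailed — the crowbar is the instrument, not what was polished.
(d) Not entailed — the narrative places the shattering before the polishing, not after.
(e) Not entailed — the table is the patient, not an instrument — Lin used a crowbar.
(f) Entailed — the narrative places the shattering before the polishing.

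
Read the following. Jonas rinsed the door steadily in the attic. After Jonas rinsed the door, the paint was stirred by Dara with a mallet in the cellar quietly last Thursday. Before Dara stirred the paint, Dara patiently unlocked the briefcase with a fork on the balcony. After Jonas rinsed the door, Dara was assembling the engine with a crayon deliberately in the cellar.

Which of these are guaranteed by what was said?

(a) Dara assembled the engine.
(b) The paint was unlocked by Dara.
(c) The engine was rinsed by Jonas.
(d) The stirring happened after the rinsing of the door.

(d)

(a) Not entailed — 'was assembling' is progressive on an accomplishment; it does not entail the completed 'assembled'.
(b) Not entailed — Dara unlocked the briefcase, not the paint; the paint belongs to the stirring event.
(c) Not entailed — Jonas rinsed the door, not the engine; the engine belongs to the assembling event.
(d) Entailed — the narrative places the rinsing before the stirring.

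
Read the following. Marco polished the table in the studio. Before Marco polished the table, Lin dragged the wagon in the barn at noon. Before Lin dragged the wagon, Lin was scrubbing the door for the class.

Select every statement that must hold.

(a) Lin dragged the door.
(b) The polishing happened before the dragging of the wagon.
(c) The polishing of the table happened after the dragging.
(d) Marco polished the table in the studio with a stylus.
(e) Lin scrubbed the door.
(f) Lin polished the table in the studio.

(c), (e)

(a) Not entailed — Lin dragged the wagon, not the door; the door belongs to the scrubbing event.
(b) Not entailed — the narrative places the dragging before the polishing, not after.
(c) Entailed — the narrative places the dragging before the polishing.
(d) Not entailed — 'with a stylus' adds information not in the original event.
(e) Entailed — 'scrub' is an activity; 'was scrubbing' entails that some scrubbing happened, so 'scrubbed' holds.
(f) Not entailed — the passage has Marco polishing the table, not Lin.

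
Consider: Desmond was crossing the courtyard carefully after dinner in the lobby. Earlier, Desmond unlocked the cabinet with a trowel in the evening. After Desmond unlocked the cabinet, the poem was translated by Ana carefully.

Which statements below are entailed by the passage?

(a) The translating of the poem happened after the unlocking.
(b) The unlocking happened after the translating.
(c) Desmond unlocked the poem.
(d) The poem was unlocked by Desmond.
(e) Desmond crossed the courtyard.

(a) Entailed — the narrative places the unlocking before the translating.
(b) Not entailed — the narrative places the unlocking before the translating, not after.
(c) Not entailed — Desmond unlocked the cabinet, not the poem; the poem belongs to the translating event.
(d) Not entailed — Desmond unlocked the cabinet, not the poem; the poem belongs to the translating event.
(e) Not entailed — 'was crossing' is progressive on an accomplishment; it does not entail the completed 'crossed'.

(a)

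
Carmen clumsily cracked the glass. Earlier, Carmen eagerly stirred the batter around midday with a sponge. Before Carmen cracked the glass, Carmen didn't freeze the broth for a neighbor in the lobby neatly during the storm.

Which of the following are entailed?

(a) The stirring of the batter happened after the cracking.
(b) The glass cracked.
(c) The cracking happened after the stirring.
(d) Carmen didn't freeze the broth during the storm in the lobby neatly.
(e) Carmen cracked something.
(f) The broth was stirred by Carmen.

(a) Not entailed — the narrative places the stirring before the cracking, not after.
(b) Entailed — 'Carmen cracked the glass' is causative; it entails the inchoative 'the glass cracked'.
(c) Entailed — the narrative places the stirring before the cracking.
(d) Not entailed — dropping 'for a neighbor' under negation is not valid — the original leaves open that Carmen froze the broth some other way.
(e) Entailed — the original entails any weakening of itself; this just drops 'clumsily' and generalizes the patient.
(f) Not entailed — Carmen stirred the batter, not the broth; the broth belongs to the freezing event.

(b), (c), (e)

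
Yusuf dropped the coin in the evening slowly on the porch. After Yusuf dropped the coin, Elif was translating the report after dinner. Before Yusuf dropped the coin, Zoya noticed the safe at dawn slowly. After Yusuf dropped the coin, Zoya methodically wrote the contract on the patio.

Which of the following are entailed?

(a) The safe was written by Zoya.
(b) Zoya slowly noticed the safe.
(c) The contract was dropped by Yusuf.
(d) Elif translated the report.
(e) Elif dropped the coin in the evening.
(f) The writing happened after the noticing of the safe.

(a) Not entailed — Zoya wrote the contract, not the safe; the safe belongs to the noticing event.
(b) Entailed — every conjunct here is already in the original noticing event.
(c) Not entailed — Yusuf dropped the coin, not the contract; the contract belongs to the writing event.
(d) Not entailed — 'was translating' is progressive on an accomplishment; it does not entail the completed 'translated'.
(e) Not entailed — the passage has Yusuf dropping the coin, not Elif.
(f) Entailed — the narrative places the noticing before the writing.

(b), (f)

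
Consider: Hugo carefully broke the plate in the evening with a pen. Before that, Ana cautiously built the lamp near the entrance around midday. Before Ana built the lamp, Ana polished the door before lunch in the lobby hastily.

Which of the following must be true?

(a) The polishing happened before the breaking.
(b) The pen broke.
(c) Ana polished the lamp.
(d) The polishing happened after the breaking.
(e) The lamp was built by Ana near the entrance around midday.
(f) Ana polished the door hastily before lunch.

(a), (e), (f)

(a) Entailed — the narrative places the polishing before the breaking.
(b) Not entailed — the plate is what broke, not the pen.
(c) Not entailed — Ana polished the door, not the lamp; the lamp belongs to the building event.
(d) Not entailed — the narrative places the polishing before the breaking, not after.
(e) Entailed — this follows by dropping conjuncts from the building event's description.
(f) Entailed — this follows by dropping conjuncts from the polishing event's description.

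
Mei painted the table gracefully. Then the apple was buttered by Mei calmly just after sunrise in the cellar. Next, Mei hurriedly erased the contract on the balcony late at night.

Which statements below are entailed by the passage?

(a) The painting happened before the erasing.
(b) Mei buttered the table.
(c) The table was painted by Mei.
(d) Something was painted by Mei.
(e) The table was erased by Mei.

(a), (c), (d)

(a) Entailed — the narrative places the painting before the erasing.
(b) Not entailed — Mei buttered the apple, not the table; the table belongs to the painting event.
(c) Entailed — this follows by dropping conjuncts from the painting event's description.
(d) Entailed — every conjunct here is already in the original painting event.
(e) Not entailed — Mei erased the contract, not the table; the table belongs to the painting event.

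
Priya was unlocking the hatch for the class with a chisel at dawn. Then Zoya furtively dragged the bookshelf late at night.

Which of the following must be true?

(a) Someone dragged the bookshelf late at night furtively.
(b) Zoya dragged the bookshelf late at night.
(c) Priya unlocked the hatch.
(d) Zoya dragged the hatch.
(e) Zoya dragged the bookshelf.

(a), (b), (e)

(a) Entailed — every conjunct here is already in the original dragging event.
(b) Entailed — dropping 'furtively' leaves a sub-description the original still satisfies.
(c) Not entailed — 'was unlocking' is progressive on an accomplishment; it does not entail the completed 'unlocked'.
(d) Not entailed — Zoya dragged the bookshelf, not the hatch; the hatch belongs to the unlocking event.
(e) Entailed — every conjunct here is already in the original dragging event.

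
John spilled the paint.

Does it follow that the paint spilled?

'John spilled the paint' is the causative; it entails the inchoative 'the paint spilled'.

yes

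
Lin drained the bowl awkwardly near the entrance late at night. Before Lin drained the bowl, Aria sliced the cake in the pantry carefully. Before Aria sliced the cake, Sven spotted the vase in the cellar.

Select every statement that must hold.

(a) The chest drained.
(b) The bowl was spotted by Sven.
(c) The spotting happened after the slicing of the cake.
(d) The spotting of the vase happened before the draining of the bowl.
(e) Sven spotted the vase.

(a) Not entailed — the bowl is what drained, not the chest.
(b) Not entailed — Sven spotted the vase, not the bowl; the bowl belongs to the draining event.
(c) Not entailed — the narrative places the spotting before the slicing, not after.
(d) Entailed — the narrative places the spotting before the draining.
(e) Entailed — the original entails any weakening of itself; this just drops 'in the cellar'.

(d), (e)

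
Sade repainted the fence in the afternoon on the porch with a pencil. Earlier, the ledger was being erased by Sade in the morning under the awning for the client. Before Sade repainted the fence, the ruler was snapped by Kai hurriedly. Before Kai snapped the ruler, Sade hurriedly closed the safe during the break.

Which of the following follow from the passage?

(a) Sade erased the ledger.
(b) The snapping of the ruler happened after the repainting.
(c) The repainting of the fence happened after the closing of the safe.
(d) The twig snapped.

(c)

(a) Not entailed — 'was erasing' is progressive on an accomplishment; it does not entail the completed 'erased'.
(b) Not entailed — the narrative places the snapping before the repainting, not after.
(c) Entailed — the narrative places the closing before the repainting.
(d) Not entailed — the ruler is what snapped, not the twig.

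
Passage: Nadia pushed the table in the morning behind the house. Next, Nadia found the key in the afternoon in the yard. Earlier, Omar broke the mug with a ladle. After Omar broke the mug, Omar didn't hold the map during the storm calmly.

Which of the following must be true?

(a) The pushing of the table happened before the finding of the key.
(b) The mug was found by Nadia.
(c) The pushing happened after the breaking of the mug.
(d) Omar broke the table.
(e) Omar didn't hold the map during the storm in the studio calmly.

(a), (e)

(a) Entailed — the narrative places the pushing before the finding.
(b) Not entailed — Nadia found the key, not the mug; the mug belongs to the breaking event.
(c) Not entailed — the narrative doesn't order the breaking relative to the pushing.
(d) Not entailed — Omar broke the mug, not the table; the table belongs to the pushing event.
(e) Entailed — under negation, adding a further restriction is entailed: if no such holding event occurred, none occurred in the studio either.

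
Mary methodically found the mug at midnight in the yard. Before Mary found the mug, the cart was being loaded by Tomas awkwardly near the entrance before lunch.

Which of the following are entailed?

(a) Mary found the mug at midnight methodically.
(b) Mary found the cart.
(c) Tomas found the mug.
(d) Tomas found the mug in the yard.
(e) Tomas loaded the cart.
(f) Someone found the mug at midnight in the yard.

(a) Entailed — dropping 'in the yard' leaves a sub-description the original still satisfies.
(b) Not entailed — Mary found the mug, not the cart; the cart belongs to the loading event.
(c) Not entailed — the passage has Mary finding the mug, not Tomas.
(d) Not entailed — the passage has Mary finding the mug, not Tomas.
(e) Not entailed — 'was loading' is progressive on an accomplishment; it does not entail the completed 'loaded'.
(f) Entailed — every conjunct here is already in the original finding event.

(a), (f)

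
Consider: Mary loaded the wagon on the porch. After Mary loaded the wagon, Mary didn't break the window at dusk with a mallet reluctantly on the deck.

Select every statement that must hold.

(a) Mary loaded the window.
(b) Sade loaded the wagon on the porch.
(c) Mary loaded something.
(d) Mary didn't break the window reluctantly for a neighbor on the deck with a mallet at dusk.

(a) Not entailed — Mary loaded the wagon, not the window; the window belongs to the breaking event.
(b) Not entailed — the passage has Mary loading the wagon, not Sade.
(c) Entailed — the original entails any weakening of itself; this just drops 'on the porch' and generalizes the patient.
(d) Entailed — under negation, adding a further restriction is entailed: if no such breaking event occurred, none occurred for a neighbor either.

(c), (d)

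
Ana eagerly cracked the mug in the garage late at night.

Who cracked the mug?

'Ana' marks the agent of the cracking event.

Ana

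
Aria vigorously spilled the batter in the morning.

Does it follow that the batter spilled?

yes

'Aria spilled the batter' is the causative; it entails the inchoative 'the batter spilled'.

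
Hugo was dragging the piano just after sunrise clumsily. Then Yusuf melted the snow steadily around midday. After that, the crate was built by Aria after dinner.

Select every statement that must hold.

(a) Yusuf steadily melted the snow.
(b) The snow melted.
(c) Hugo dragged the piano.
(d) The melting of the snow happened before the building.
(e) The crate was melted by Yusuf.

(a) Entailed — every conjunct here is already in the original melting event.
(b) Entailed — 'Yusuf melted the snow' is causative; it entails the inchoative 'the snow melted'.
(c) Entailed — 'drag' is an activity; 'was dragging' entails that some dragging happened, so 'dragged' holds.
(d) Entailed — the narrative places the melting before the building.
(e) Not entailed — Yusuf melted the snow, not the crate; the crate belongs to the building event.

(a), (b), (c), (d)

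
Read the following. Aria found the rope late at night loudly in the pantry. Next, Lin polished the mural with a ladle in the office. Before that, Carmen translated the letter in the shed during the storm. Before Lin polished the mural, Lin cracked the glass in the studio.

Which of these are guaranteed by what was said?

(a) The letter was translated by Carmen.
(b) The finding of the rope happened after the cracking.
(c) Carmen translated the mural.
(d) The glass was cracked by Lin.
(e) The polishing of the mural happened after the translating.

(a), (d), (e)

(a) Entailed — the original entails any weakening of itself; this just drops 'in the shed', 'during the storm'.
(b) Not entailed — the narrative doesn't order the cracking relative to the finding.
(c) Not entailed — Carmen translated the letter, not the mural; the mural belongs to the polishing event.
(d) Entailed — this follows by dropping conjuncts from the cracking event's description.
(e) Entailed — the narrative places the translating before the polishing.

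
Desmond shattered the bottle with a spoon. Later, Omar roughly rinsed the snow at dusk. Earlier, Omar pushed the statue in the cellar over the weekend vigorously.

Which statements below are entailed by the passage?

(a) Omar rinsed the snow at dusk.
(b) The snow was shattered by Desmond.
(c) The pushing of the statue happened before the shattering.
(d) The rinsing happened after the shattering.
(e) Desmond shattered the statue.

(a) Entailed — this follows by dropping conjuncts from the rinsing event's description.
(b) Not entailed — Desmond shattered the bottle, not the snow; the snow belongs to the rinsing event.
(c) Not entailed — the narrative doesn't order the pushing relative to the shattering.
(d) Entailed — the narrative places the shattering before the rinsing.
(e) Not entailed — Desmond shattered the bottle, not the statue; the statue belongs to the pushing event.

(a), (d)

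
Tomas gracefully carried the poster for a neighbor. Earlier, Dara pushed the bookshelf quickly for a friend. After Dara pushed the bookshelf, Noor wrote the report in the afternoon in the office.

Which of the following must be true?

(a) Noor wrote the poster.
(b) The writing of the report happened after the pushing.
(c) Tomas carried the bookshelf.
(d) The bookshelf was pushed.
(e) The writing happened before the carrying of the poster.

(a) Not entailed — Noor wrote the report, not the poster; the poster belongs to the carrying event.
(b) Entailed — the narrative places the pushing before the writing.
(c) Not entailed — Tomas carried the poster, not the bookshelf; the bookshelf belongs to the pushing event.
(d) Entailed — the original entails any weakening of itself; this just drops 'quickly', 'for a friend' and generalizes the agent.
(e) Not entailed — the narrative doesn't order the writing relative to the carrying.

(b), (d)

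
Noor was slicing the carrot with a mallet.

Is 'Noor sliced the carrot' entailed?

'was slicing' is progressive; for an accomplishment like 'slice the carrot', it doesn't entail completion.

no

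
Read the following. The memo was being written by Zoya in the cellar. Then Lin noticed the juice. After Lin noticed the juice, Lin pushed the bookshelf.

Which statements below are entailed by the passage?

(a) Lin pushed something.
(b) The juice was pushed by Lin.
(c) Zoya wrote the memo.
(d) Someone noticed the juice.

(a), (d)

(a) Entailed — generalizing the patient leaves a sub-description the original still satisfies.
(b) Not entailed — Lin pushed the bookshelf, not the juice; the juice belongs to the noticing event.
(c) Not entailed — 'was writing' is progressive on an accomplishment; it does not entail the completed 'wrote'.
(d) Entailed — every conjunct here is already in the original noticing event.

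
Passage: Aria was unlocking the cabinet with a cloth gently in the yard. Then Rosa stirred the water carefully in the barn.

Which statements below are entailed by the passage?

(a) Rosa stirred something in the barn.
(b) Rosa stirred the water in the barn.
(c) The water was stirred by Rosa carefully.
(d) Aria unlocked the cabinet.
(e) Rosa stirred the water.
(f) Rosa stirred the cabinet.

(a), (b), (c), (e)

(a) Entailed — this follows by dropping conjuncts from the stirring event's description.
(b) Entailed — every conjunct here is already in the original stirring event.
(c) Entailed — this follows by dropping conjuncts from the stirring event's description.
(d) Not entailed — 'was unlocking' is progressive on an accomplishment; it does not entail the completed 'unlocked'.
(e) Entailed — every conjunct here is already in the original stirring event.
(f) Not entailed — Rosa stirred the water, not the cabinet; the cabinet belongs to the unlocking event.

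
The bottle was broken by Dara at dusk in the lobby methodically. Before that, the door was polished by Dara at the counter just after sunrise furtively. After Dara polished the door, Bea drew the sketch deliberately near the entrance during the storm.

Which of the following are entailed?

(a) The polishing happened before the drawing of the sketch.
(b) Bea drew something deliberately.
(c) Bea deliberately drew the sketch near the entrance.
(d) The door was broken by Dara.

(a), (b), (c)

(a) Entailed — the narrative places the polishing before the drawing.
(b) Entailed — the original entails any weakening of itself; this just drops 'near the entrance', 'during the storm' and generalizes the patient.
(c) Entailed — every conjunct here is already in the original drawing event.
(d) Not entailed — Dara broke the bottle, not the door; the door belongs to the polishing event.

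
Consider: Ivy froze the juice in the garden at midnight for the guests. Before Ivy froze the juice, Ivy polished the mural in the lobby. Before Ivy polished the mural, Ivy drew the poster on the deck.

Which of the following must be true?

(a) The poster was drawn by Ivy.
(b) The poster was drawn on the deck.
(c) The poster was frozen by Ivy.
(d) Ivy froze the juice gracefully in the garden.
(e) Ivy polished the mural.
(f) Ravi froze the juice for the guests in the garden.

(a), (b), (e)

(a) Entailed — every conjunct here is already in the original drawing event.
(b) Entailed — the original entails any weakening of itself; this just generalizes the agent.
(c) Not entailed — Ivy froze the juice, not the poster; the poster belongs to the drawing event.
(d) Not entailed — 'gracefully' adds information not in the original event.
(e) Entailed — the original entails any weakening of itself; this just drops 'in the lobby'.
(f) Not entailed — the passage has Ivy freezing the juice, not Ravi.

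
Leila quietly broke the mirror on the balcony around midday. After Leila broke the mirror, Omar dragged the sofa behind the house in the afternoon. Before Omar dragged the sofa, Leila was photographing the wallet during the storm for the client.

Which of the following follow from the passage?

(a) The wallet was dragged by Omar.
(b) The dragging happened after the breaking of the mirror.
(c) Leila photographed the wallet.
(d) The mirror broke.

(b), (d)

(a) Not entailed — Omar dragged the sofa, not the wallet; the wallet belongs to the photographing event.
(b) Entailed — the narrative places the breaking before the dragging.
(c) Not entailed — 'was photographing' is progressive on an accomplishment; it does not entail the completed 'photographed'.
(d) Entailed — 'Leila broke the mirror' is causative; it entails the inchoative 'the mirror broke'.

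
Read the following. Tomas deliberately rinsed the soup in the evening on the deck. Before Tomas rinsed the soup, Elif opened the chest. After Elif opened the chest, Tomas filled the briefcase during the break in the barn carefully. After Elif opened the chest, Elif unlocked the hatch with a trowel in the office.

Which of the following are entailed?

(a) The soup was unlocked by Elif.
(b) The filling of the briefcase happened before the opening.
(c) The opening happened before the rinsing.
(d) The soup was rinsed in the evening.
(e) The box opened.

(c), (d)

(a) Not entailed — Elif unlocked the hatch, not the soup; the soup belongs to the rinsing event.
(b) Not entailed — the narrative places the opening before the filling, not after.
(c) Entailed — the narrative places the opening before the rinsing.
(d) Entailed — this follows by dropping conjuncts from the rinsing event's description.
(e) Not entailed — the chest is what opened, not the box.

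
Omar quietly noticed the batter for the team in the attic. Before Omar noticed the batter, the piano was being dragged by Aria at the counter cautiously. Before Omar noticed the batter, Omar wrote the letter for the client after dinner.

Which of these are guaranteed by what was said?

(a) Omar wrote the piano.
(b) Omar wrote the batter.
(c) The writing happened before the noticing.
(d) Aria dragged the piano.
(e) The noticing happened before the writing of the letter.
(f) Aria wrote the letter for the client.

(a) Not entailed — Omar wrote the letter, not the piano; the piano belongs to the dragging event.
(b) Not entailed — Omar wrote the letter, not the batter; the batter belongs to the noticing event.
(c) Entailed — the narrative places the writing before the noticing.
(d) Entailed — 'drag' is an activity; 'was dragging' entails that some dragging happened, so 'dragged' holds.
(e) Not entailed — the narrative places the writing before the noticing, not after.
(f) Not entailed — the passage has Omar writing the letter, not Aria.

(c), (d)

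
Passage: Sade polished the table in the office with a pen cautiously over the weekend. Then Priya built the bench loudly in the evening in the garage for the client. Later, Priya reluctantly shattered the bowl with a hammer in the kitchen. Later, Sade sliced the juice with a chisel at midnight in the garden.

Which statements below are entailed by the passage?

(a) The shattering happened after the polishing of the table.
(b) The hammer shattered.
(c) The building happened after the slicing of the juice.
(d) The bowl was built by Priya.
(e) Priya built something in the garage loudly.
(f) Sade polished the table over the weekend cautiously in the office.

(a), (e), (f)

(a) Entailed — the narrative places the polishing before the shattering.
(b) Not entailed — the bowl is what shattered, not the hammer.
(c) Not entailed — the narrative places the building before the slicing, not after.
(d) Not entailed — Priya built the bench, not the bowl; the bowl belongs to the shattering event.
(e) Entailed — dropping 'in the evening', 'for the client' and generalizing the patient leaves a sub-description the original still satisfies.
(f) Entailed — this follows by dropping conjuncts from the polishing event's description.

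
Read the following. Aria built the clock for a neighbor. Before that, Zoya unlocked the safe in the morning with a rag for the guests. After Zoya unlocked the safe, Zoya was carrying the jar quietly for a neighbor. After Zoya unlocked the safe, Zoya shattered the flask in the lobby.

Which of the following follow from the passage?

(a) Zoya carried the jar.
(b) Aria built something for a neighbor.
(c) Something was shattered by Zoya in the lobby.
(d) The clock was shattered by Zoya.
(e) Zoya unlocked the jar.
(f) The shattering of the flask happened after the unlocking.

(a), (b), (c), (f)

(a) Entailed — 'carry' is an activity; 'was carrying' entails that some carrying happened, so 'carried' holds.
(b) Entailed — this follows by dropping conjuncts from the building event's description.
(c) Entailed — this follows by dropping conjuncts from the shattering event's description.
(d) Not entailed — Zoya shattered the flask, not the clock; the clock belongs to the building event.
(e) Not entailed — Zoya unlocked the safe, not the jar; the jar belongs to the carrying event.
(f) Entailed — the narrative places the unlocking before the shattering.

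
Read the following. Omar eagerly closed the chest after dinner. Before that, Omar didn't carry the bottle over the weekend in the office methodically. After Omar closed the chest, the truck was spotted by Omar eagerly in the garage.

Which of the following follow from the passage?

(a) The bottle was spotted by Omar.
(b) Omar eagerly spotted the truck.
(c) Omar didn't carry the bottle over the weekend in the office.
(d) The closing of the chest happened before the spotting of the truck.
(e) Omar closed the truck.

(a) Not entailed — Omar spotted the truck, not the bottle; the bottle belongs to the carrying event.
(b) Entailed — the original entails any weakening of itself; this just drops 'in the garage'.
(c) Not entailed — dropping 'methodically' under negation is not valid — the original leaves open that Omar carried the bottle some other way.
(d) Entailed — the narrative places the closing before the spotting.
(e) Not entailed — Omar closed the chest, not the truck; the truck belongs to the spotting event.

(b), (d)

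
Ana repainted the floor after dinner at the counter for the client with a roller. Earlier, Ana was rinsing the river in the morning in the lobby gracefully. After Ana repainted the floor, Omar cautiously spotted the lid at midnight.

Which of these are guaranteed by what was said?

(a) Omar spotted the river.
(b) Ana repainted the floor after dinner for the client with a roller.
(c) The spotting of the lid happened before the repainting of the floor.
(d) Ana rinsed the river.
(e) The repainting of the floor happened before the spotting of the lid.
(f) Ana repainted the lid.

(a) Not entailed — Omar spotted the lid, not the river; the river belongs to the rinsing event.
(b) Entailed — this follows by dropping conjuncts from the repainting event's description.
(c) Not entailed — the narrative places the repainting before the spotting, not after.
(d) Entailed — 'rinse' is an activity; 'was rinsing' entails that some rinsing happened, so 'rinsed' holds.
(e) Entailed — the narrative places the repainting before the spotting.
(f) Not entailed — Ana repainted the floor, not the lid; the lid belongs to the spotting event.

(b), (d), (e)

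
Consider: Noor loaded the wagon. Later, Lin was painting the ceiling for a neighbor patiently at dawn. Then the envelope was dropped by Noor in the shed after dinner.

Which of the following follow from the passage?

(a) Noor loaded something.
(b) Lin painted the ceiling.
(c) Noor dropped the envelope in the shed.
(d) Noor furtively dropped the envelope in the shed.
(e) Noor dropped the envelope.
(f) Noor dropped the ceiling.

(a), (c), (e)

(a) Entailed — the original entails any weakening of itself; this just generalizes the patient.
(b) Not entailed — 'was painting' is progressive on an accomplishment; it does not entail the completed 'painted'.
(c) Entailed — dropping 'after dinner' leaves a sub-description the original still satisfies.
(d) Not entailed — 'furtively' adds information not in the original event.
(e) Entailed — every conjunct here is already in the original dropping event.
(f) Not entailed — Noor dropped the envelope, not the ceiling; the ceiling belongs to the painting event.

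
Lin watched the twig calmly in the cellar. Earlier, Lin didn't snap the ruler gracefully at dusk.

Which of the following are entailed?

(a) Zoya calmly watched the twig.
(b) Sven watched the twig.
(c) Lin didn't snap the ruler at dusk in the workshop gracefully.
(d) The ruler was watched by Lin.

(c)

(a) Not entailed — the passage has Lin watching the twig, not Zoya.
(b) Not entailed — the passage has Lin watching the twig, not Sven.
(c) Entailed — under negation, adding a further restriction is entailed: if no such snapping event occurred, none occurred in the workshop either.
(d) Not entailed — Lin watched the twig, not the ruler; the ruler belongs to the snapping event.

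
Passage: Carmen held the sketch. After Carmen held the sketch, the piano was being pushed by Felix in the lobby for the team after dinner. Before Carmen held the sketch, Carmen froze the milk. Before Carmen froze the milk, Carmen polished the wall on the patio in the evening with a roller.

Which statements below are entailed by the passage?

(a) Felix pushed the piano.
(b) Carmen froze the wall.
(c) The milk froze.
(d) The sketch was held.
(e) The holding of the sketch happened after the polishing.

(a) Entailed — 'push' is an activity; 'was pushing' entails that some pushing happened, so 'pushed' holds.
(b) Not entailed — Carmen froze the milk, not the wall; the wall belongs to the polishing event.
(c) Entailed — 'Carmen froze the milk' is causative; it entails the inchoative 'the milk froze'.
(d) Entailed — generalizing the agent leaves a sub-description the original still satisfies.
(e) Entailed — the narrative places the polishing before the holding.

(a), (c), (d), (e)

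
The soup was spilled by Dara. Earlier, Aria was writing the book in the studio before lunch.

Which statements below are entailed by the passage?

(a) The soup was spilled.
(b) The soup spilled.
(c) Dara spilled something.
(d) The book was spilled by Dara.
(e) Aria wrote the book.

(a) Entailed — the original entails any weakening of itself; this just generalizes the agent.
(b) Entailed — 'Dara spilled the soup' is causative; it entails the inchoative 'the soup spilled'.
(c) Entailed — generalizing the patient leaves a sub-description the original still satisfies.
(d) Not entailed — Dara spilled the soup, not the book; the book belongs to the writing event.
(e) Not entailed — 'was writing' is progressive on an accomplishment; it does not entail the completed 'wrote'.

(a), (b), (c)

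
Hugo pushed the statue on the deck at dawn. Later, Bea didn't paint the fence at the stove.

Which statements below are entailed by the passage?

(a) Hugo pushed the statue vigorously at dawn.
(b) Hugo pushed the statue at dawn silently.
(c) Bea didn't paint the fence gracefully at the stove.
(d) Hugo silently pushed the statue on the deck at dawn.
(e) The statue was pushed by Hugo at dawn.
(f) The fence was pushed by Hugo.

(c), (e)

(a) Not entailed — 'vigorously' adds information not in the original event.
(b) Not entailed — 'silently' adds information not in the original event.
(c) Entailed — under negation, adding a further restriction is entailed: if no such painting event occurred, none occurred gracefully either.
(d) Not entailed — 'silently' adds information not in the original event.
(e) Entailed — every conjunct here is already in the original pushing event.
(f) Not entailed — Hugo pushed the statue, not the fence; the fence belongs to the painting event.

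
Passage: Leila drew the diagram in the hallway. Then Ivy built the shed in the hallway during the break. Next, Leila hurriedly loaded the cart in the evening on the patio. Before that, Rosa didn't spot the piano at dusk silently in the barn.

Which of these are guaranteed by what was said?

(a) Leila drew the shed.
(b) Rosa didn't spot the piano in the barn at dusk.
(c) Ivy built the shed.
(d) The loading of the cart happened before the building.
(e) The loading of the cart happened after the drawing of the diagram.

(a) Not entailed — Leila drew the diagram, not the shed; the shed belongs to the building event.
(b) Not entailed — dropping 'silently' under negation is not valid — the original leaves open that Rosa spotted the piano some other way.
(c) Entailed — this follows by dropping conjuncts from the building event's description.
(d) Not entailed — the narrative places the building before the loading, not after.
(e) Entailed — the narrative places the drawing before the loading.

(c), (e)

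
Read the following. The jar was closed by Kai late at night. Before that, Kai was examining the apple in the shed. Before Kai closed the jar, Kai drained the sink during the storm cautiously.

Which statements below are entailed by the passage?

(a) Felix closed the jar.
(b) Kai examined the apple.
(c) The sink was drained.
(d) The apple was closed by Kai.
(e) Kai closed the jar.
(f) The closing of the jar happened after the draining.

(a) Not entailed — the passage has Kai closing the jar, not Felix.
(b) Entailed — 'examine' is an activity; 'was examining' entails that some examining happened, so 'examined' holds.
(c) Entailed — the original entails any weakening of itself; this just drops 'cautiously', 'during the storm' and generalizes the agent.
(d) Not entailed — Kai closed the jar, not the apple; the apple belongs to the examining event.
(e) Entailed — this follows by dropping conjuncts from the closing event's description.
(f) Entailed — the narrative places the draining before the closing.

(b), (c), (e), (f)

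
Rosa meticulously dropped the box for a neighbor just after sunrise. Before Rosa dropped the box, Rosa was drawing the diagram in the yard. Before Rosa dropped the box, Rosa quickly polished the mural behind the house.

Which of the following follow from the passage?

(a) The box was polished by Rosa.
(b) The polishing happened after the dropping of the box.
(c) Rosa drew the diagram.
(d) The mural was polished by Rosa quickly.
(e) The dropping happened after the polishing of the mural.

(d), (e)

(a) Not entailed — Rosa polished the mural, not the box; the box belongs to the dropping event.
(b) Not entailed — the narrative places the polishing before the dropping, not after.
(c) Not entailed — 'was drawing' is progressive on an accomplishment; it does not entail the completed 'drew'.
(d) Entailed — every conjunct here is already in the original polishing event.
(e) Entailed — the narrative places the polishing before the dropping.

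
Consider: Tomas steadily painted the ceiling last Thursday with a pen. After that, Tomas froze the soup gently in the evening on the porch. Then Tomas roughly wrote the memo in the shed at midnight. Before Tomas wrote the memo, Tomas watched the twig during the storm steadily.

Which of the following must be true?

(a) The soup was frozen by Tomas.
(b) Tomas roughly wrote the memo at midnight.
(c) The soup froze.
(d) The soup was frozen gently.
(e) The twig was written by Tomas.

(a) Entailed — every conjunct here is already in the original freezing event.
(b) Entailed — every conjunct here is already in the original writing event.
(c) Entailed — 'Tomas froze the soup' is causative; it entails the inchoative 'the soup froze'.
(d) Entailed — dropping 'on the porch', 'in the evening' and generalizing the agent leaves a sub-description the original still satisfies.
(e) Not entailed — Tomas wrote the memo, not the twig; the twig belongs to the watching event.

(a), (b), (c), (d)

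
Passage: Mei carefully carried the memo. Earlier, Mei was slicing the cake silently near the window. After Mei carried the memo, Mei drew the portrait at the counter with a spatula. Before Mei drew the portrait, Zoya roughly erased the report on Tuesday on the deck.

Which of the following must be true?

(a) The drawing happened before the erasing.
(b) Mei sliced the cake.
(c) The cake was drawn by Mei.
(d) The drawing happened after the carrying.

(d)

(a) Not entailed — the narrative places the erasing before the drawing, not after.
(b) Not entailed — 'was slicing' is progressive on an accomplishment; it does not entail the completed 'sliced'.
(c) Not entailed — Mei drew the portrait, not the cake; the cake belongs to the slicing event.
(d) Entailed — the narrative places the carrying before the drawing.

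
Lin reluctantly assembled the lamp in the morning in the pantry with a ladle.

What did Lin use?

'with a ladle' marks the instrument of the assembling event.

a ladle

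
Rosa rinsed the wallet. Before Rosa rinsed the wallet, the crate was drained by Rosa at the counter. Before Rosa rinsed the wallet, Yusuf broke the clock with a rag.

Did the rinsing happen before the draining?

no

The narrative orders the draining before the rinsing.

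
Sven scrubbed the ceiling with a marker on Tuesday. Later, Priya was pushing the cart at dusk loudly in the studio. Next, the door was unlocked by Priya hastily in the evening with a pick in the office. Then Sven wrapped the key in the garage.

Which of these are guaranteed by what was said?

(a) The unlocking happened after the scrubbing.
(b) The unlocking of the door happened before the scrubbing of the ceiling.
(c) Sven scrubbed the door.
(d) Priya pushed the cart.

(a), (d)

(a) Entailed — the narrative places the scrubbing before the unlocking.
(b) Not entailed — the narrative places the scrubbing before the unlocking, not after.
(c) Not entailed — Sven scrubbed the ceiling, not the door; the door belongs to the unlocking event.
(d) Entailed — 'push' is an activity; 'was pushing' entails that some pushing happened, so 'pushed' holds.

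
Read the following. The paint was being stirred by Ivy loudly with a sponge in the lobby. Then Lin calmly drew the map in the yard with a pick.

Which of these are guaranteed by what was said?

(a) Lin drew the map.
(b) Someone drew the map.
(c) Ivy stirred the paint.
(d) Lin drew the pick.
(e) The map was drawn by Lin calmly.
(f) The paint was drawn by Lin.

(a) Entailed — this follows by dropping conjuncts from the drawing event's description.
(b) Entailed — the original entails any weakening of itself; this just drops 'in the yard', 'with a pick', 'calmly' and generalizes the agent.
(c) Entailed — 'stir' is an activity; 'was stirring' entails that some stirring happened, so 'stirred' holds.
(d) Not entailed — the pick is the instrument, not what was drawn.
(e) Entailed — every conjunct here is already in the original drawing event.
(f) Not entailed — Lin drew the map, not the paint; the paint belongs to the stirring event.

(a), (b), (c), (e)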